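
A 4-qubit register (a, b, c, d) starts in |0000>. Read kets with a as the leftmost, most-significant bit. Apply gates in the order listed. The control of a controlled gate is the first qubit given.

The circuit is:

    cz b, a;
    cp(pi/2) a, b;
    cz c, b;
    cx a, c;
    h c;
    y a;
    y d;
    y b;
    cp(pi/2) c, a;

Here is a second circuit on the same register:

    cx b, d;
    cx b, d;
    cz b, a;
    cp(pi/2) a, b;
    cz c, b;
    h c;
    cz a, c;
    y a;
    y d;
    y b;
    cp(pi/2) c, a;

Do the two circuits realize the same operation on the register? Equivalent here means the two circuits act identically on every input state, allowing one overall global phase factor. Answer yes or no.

Yes, they are equivalent — the unitaries differ by at most a global phase.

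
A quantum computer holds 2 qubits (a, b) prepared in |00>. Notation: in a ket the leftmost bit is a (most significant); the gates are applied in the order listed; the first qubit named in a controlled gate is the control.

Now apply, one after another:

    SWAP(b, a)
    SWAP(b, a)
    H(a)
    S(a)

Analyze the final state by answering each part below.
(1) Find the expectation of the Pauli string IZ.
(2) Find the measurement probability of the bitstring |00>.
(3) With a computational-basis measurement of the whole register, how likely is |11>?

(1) The expectation value of IZ is 1.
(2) The probability of measuring |00> is 1/2.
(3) The probability of measuring |11> is 0.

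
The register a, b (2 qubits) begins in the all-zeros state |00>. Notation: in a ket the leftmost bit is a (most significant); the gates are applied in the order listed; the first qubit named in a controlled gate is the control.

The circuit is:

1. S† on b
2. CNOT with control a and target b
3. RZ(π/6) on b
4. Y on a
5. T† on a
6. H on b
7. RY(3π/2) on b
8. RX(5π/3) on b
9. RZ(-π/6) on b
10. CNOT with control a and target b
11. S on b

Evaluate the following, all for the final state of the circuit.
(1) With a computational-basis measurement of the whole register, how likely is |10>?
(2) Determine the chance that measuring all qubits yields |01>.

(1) The probability of measuring |10> is 1/4.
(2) Outcome |01> occurs with probability 0.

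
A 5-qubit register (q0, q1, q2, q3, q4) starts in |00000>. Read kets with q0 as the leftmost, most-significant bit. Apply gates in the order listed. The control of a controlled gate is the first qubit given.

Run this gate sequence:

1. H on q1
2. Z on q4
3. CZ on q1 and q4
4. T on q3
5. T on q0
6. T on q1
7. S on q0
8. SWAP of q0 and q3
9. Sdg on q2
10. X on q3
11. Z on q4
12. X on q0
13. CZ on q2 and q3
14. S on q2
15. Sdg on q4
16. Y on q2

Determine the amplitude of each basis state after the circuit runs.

The resulting statevector has amplitude sqrt(2)*I/2 on |10110>, sqrt(2)*exp(3*I*pi/4)/2 on |11110>, and 0 on every other basis state.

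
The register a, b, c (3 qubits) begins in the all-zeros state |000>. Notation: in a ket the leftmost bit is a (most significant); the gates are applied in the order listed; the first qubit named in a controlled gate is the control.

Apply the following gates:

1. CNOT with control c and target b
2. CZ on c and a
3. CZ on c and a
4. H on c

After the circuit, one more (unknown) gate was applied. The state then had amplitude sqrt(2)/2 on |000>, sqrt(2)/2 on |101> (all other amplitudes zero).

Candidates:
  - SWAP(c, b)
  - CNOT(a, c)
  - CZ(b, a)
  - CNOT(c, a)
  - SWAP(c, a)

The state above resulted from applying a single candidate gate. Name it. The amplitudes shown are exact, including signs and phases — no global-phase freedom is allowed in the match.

The unique candidate consistent with the amplitudes is CNOT(c, a). Key observation: the block from step 2 through step 3 cancels to the identity and can be dropped.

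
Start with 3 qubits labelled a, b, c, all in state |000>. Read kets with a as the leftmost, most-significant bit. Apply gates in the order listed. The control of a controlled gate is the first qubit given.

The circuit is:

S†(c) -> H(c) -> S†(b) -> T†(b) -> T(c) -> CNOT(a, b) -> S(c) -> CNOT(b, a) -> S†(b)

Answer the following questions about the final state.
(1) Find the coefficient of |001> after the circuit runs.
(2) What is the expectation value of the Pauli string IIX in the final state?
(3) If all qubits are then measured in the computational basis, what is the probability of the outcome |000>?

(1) |001> carries amplitude sqrt(2)*exp(3*I*pi/4)/2 in the final state.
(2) The observable IIX averages to -sqrt(2)/2.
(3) Outcome |000> occurs with probability 1/2.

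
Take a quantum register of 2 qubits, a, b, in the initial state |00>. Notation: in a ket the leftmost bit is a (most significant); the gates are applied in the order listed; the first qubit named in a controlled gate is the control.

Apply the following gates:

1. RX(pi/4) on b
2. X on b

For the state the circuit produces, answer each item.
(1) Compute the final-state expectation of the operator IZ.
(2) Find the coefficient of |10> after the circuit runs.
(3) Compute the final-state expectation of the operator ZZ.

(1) The observable IZ averages to -sqrt(2)/2.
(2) The final state's coefficient on |10> equals 0.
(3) The observable ZZ averages to -sqrt(2)/2.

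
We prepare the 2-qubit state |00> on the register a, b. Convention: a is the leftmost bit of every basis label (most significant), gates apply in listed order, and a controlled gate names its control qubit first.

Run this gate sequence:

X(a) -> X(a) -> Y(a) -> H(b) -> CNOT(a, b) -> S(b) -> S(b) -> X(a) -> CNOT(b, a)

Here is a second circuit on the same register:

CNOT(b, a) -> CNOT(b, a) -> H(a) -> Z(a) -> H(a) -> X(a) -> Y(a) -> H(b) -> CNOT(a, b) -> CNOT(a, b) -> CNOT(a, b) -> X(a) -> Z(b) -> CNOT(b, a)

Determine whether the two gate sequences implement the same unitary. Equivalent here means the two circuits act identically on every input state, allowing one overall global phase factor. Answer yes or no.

Yes — the two circuits implement the same unitary up to a global phase.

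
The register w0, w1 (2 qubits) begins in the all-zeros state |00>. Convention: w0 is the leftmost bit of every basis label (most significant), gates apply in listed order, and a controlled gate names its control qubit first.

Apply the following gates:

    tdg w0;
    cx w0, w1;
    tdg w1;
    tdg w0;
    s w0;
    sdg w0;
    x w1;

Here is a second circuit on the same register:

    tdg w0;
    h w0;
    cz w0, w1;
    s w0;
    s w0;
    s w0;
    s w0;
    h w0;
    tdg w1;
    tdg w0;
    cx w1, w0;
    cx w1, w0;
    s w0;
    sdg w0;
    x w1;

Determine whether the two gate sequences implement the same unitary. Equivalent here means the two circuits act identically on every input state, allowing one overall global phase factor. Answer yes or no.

No, they are not equivalent — no single phase factor reconciles the two unitaries.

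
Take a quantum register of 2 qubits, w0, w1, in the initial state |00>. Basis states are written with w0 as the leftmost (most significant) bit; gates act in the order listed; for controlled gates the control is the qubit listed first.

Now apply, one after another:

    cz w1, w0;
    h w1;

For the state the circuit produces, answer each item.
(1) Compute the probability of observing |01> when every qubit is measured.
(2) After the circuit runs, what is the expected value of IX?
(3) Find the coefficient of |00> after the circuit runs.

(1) The probability of measuring |01> is 1/2.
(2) The expectation value of IX is 1.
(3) |00> carries amplitude sqrt(2)/2 in the final state.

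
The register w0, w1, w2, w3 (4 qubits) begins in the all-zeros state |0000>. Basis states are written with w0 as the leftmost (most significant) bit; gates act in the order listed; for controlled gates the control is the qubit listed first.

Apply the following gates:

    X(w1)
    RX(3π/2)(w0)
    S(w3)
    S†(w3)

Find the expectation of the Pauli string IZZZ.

The expectation value of IZZZ is -1.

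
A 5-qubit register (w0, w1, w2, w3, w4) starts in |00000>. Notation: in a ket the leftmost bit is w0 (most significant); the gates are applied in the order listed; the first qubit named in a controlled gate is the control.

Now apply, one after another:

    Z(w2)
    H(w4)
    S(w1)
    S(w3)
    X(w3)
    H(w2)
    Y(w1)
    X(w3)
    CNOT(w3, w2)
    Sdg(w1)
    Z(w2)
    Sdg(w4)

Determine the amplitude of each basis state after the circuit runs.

After the circuit, the state carries amplitude 1/2 on |01000>, -I/2 on |01001>, -1/2 on |01100>, I/2 on |01101>, and 0 on every other basis state.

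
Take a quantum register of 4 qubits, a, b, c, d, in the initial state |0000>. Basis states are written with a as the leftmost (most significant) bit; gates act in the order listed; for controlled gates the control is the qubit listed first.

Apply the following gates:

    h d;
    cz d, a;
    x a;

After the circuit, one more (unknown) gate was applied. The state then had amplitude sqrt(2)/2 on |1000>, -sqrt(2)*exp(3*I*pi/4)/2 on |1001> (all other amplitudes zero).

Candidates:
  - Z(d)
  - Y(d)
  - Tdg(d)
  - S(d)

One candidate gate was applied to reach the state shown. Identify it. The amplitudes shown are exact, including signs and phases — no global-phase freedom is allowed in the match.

It was Tdg(d) that produced the state shown.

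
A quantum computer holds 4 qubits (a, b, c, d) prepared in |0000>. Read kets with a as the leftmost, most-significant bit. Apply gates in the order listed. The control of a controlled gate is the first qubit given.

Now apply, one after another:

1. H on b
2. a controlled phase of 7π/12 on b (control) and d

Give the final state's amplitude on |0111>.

The amplitude on |0111> is 0.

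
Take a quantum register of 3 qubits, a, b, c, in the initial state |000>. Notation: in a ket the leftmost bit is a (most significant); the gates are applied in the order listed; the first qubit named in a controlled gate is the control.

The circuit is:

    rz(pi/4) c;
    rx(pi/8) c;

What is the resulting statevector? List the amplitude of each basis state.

The final amplitudes are -exp(7*I*pi/8)*cos(pi/16) on |000>, -exp(3*I*pi/8)*sin(pi/16) on |001>, and 0 on every other basis state.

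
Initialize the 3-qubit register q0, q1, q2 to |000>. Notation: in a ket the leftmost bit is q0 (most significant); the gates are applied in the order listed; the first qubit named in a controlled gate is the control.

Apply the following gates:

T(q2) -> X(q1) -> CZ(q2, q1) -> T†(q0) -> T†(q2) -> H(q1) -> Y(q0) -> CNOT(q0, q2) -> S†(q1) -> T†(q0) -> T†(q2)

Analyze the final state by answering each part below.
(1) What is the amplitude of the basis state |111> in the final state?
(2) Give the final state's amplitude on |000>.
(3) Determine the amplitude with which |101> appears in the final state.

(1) The final state's coefficient on |111> equals sqrt(2)*I/2.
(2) The amplitude on |000> is 0.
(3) The final state's coefficient on |101> equals sqrt(2)/2.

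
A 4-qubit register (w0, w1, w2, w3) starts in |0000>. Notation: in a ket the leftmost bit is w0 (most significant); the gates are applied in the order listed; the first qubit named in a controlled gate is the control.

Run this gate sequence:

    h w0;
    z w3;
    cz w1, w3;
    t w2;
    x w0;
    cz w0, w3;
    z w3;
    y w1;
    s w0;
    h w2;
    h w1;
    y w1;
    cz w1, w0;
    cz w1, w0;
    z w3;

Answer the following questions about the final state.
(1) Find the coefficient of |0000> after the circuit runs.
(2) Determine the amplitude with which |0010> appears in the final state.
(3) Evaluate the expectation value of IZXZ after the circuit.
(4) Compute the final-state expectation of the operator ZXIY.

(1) The final state's coefficient on |0000> equals -sqrt(2)/4. Key observation: the block from step 13 through step 14 cancels to the identity and can be dropped.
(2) |0010> carries amplitude -sqrt(2)/4 in the final state.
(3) The observable IZXZ averages to 0.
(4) The expectation value of ZXIY is 0.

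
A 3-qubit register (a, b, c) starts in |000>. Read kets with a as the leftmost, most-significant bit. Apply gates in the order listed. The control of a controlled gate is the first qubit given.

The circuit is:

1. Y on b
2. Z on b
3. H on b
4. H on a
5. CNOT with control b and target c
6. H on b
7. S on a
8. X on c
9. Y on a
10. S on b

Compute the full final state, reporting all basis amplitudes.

The resulting statevector has amplitude sqrt(2)*I/4 on |000>, -sqrt(2)*I/4 on |001>, sqrt(2)/4 on |010>, sqrt(2)/4 on |011>, -sqrt(2)/4 on |100>, sqrt(2)/4 on |101>, sqrt(2)*I/4 on |110>, sqrt(2)*I/4 on |111>.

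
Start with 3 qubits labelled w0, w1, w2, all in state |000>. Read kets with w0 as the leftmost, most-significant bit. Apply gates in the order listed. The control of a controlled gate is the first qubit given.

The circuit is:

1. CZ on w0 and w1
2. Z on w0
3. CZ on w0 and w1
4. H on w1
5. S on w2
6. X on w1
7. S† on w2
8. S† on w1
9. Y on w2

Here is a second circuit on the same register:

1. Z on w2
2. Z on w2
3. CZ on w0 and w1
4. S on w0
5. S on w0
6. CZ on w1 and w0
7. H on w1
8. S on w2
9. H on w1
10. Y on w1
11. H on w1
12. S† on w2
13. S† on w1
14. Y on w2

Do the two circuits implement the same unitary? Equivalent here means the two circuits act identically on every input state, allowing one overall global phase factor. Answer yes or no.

No: there is an input state on which the two circuits produce genuinely different outputs (not merely differing by a phase).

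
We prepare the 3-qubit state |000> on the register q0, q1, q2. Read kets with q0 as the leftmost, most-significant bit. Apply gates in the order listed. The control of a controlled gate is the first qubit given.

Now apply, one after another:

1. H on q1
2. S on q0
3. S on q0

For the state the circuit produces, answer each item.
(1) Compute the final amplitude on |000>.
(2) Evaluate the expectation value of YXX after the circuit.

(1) The amplitude on |000> is sqrt(2)/2.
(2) In the final state, YXX has expectation 0.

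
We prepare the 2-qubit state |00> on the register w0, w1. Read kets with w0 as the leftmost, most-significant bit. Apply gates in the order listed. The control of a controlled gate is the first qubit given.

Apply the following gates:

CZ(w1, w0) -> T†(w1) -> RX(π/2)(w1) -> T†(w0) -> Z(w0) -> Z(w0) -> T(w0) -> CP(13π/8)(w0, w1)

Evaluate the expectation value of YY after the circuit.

The expectation value of YY is 0.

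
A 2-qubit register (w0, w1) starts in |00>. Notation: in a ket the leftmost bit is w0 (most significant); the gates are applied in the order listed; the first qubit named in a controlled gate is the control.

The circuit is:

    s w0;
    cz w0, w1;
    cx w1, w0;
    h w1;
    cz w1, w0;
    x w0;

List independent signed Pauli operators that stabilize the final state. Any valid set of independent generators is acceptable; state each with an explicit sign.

The stabilizer group can be generated by +IX, -ZI, among other valid generating sets.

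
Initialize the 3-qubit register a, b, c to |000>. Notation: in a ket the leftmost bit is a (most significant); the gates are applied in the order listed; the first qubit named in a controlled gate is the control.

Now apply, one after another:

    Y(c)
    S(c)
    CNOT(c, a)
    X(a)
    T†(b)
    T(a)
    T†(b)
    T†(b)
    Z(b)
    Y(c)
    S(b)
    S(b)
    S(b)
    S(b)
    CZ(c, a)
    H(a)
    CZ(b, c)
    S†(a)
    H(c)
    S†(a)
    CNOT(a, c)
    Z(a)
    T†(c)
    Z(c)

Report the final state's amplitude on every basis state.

The final amplitudes are I/2 on |000>, -exp(I*pi/4)/2 on |001>, 0 on |010>, 0 on |011>, I/2 on |100>, -exp(I*pi/4)/2 on |101>, 0 on |110>, 0 on |111>. Key observation: gates 11-14 undo each other exactly, leaving only the rest of the circuit to track.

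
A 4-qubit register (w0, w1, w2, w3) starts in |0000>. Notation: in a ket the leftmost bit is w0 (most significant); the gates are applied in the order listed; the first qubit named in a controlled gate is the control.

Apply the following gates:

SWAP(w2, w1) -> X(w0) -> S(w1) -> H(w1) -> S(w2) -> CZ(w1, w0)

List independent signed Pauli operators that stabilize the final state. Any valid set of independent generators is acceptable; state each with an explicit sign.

The stabilizer group can be generated by -IXII, -ZIII, +IIZI, +IIIZ, among other valid generating sets.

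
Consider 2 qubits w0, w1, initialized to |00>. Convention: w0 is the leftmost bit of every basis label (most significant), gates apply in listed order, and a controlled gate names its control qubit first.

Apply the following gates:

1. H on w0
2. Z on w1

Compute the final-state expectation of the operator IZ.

In the final state, IZ has expectation 1.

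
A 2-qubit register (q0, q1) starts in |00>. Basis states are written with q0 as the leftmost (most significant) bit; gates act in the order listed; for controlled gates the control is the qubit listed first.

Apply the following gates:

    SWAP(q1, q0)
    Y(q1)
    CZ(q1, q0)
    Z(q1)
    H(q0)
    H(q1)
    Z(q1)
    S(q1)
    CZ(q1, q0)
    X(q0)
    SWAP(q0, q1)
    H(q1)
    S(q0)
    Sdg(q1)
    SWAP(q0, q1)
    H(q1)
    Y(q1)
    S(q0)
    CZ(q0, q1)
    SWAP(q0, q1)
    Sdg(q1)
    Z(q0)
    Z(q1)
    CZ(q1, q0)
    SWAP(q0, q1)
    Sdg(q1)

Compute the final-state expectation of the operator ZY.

The observable ZY averages to -1.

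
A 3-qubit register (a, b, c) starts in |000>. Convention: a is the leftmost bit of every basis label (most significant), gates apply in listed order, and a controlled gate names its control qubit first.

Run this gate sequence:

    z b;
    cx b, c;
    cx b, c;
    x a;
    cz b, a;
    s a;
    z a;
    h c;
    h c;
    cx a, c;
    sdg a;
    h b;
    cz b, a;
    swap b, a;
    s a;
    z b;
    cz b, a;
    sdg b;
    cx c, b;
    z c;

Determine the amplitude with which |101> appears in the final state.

The amplitude on |101> is -sqrt(2)/2.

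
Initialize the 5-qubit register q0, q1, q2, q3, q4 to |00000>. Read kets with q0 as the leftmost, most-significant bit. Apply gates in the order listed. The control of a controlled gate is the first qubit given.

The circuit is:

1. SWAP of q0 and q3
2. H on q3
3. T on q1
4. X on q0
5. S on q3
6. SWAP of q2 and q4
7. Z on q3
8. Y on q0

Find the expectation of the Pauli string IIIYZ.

The expectation value of IIIYZ is -1.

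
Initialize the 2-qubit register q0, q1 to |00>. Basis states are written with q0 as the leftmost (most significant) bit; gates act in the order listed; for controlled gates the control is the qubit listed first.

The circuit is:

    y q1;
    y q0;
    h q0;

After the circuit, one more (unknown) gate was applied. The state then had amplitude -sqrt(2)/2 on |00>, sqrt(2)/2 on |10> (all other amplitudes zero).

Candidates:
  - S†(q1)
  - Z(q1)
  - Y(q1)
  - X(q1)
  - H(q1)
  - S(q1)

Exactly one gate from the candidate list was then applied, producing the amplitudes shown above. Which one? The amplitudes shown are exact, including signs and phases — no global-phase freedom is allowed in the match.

The applied gate was X(q1).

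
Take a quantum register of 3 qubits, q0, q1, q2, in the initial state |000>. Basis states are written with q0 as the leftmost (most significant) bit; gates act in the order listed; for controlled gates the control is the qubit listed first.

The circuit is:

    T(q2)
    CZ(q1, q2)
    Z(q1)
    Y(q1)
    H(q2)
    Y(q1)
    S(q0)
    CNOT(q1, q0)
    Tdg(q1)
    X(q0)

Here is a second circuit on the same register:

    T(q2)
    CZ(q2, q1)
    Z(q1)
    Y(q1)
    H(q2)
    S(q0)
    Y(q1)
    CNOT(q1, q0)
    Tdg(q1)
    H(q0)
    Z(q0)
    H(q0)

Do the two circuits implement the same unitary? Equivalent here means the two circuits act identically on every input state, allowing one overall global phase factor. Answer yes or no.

Yes — the two circuits implement the same unitary up to a global phase.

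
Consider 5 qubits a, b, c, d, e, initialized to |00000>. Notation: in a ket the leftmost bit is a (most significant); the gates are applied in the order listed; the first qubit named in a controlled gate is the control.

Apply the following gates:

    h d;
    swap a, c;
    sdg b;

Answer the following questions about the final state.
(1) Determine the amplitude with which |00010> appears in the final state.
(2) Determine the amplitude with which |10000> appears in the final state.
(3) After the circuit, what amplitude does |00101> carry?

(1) |00010> carries amplitude sqrt(2)/2 in the final state.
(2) The amplitude on |10000> is 0.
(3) |00101> carries amplitude 0 in the final state.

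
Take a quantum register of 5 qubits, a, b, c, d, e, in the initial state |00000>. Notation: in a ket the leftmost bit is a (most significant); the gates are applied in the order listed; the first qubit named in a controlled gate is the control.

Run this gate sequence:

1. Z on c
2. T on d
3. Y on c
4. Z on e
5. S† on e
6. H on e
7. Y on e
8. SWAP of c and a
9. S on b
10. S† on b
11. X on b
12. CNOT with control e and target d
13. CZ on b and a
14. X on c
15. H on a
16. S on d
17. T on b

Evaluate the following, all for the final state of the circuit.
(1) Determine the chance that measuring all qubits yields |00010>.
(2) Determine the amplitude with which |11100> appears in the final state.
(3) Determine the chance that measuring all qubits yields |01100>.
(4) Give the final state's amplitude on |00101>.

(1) The probability of measuring |00010> is 0. Key observation: the block from step 9 through step 10 cancels to the identity and can be dropped.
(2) The final state's coefficient on |11100> equals exp(I*pi/4)/2.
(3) A full measurement returns |01100> with probability 1/4.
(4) The final state's coefficient on |00101> equals 0.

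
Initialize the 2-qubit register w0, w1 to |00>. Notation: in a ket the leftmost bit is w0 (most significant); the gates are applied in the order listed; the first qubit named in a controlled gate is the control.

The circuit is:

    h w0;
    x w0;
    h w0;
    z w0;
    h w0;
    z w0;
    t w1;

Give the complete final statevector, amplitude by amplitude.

The resulting statevector has amplitude sqrt(2)/2 on |00>, 0 on |01>, -sqrt(2)/2 on |10>, 0 on |11>. Key observation: steps 1-4 multiply out to the identity, so the circuit reduces to the remaining gates.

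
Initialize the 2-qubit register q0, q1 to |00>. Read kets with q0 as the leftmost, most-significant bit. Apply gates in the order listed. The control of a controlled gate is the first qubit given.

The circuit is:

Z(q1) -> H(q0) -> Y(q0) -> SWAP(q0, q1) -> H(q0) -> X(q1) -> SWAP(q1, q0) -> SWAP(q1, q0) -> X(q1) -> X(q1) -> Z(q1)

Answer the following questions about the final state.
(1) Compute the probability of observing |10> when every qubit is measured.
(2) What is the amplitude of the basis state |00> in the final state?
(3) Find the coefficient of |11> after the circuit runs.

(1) A full measurement returns |10> with probability 1/4.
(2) The amplitude on |00> is I/2.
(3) |11> carries amplitude I/2 in the final state.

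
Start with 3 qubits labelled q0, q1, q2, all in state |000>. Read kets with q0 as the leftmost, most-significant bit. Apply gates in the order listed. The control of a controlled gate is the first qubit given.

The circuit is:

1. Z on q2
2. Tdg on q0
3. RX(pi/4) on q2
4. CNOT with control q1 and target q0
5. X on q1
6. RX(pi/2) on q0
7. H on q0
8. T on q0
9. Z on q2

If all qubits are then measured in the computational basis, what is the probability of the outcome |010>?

Outcome |010> occurs with probability sqrt(2)/8 + 1/4.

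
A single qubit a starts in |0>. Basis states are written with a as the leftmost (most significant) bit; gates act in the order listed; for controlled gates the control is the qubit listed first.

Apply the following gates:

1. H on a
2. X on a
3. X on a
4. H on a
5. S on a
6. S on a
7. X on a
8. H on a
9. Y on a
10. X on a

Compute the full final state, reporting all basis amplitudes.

After the circuit, the state carries amplitude sqrt(2)*I/2 on |0>, sqrt(2)*I/2 on |1>. Key observation: the block from step 1 through step 4 cancels to the identity and can be dropped.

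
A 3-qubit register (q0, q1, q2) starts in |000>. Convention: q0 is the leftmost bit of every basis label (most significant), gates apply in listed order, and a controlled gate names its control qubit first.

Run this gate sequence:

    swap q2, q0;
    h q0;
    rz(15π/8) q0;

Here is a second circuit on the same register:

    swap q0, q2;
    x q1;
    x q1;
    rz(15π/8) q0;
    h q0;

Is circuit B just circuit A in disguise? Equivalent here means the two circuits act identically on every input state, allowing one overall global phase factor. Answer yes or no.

No — the two circuits implement different unitaries, even allowing a global phase.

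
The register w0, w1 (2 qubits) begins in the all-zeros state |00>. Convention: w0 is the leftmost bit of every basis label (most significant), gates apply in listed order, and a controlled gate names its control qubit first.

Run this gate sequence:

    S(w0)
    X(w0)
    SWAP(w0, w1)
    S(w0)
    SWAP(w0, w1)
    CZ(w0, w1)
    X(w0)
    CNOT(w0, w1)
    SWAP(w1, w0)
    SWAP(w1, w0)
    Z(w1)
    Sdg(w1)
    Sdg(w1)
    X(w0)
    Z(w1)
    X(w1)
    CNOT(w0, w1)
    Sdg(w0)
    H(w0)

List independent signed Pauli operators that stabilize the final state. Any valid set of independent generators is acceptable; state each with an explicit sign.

One valid set of independent stabilizer generators is -XI, +IZ (any independent generating set of the same group is equally correct).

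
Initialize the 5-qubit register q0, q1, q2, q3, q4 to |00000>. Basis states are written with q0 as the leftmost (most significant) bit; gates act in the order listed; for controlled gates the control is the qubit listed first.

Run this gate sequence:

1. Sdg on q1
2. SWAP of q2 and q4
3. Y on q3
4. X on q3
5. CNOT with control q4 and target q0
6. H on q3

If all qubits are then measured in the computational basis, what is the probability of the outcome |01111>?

The probability of measuring |01111> is 0.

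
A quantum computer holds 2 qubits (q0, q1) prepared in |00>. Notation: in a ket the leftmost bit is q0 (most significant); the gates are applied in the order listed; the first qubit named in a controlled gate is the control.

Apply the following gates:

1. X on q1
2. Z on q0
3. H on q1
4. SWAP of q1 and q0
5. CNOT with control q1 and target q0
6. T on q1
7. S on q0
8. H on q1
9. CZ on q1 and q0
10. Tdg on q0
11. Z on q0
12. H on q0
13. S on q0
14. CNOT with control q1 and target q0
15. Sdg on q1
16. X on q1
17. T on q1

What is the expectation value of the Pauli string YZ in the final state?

The observable YZ averages to 0.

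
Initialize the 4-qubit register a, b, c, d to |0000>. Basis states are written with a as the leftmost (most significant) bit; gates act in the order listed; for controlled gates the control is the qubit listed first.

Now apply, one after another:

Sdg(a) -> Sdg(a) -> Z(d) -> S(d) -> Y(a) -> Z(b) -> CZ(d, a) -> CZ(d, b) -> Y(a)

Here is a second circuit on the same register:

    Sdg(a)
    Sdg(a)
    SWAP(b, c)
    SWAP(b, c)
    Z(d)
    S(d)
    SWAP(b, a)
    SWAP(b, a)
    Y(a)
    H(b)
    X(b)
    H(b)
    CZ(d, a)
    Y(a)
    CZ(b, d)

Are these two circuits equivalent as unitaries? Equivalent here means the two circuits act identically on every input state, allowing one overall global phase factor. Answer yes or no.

Yes: on every input state the two circuits agree up to one overall phase factor.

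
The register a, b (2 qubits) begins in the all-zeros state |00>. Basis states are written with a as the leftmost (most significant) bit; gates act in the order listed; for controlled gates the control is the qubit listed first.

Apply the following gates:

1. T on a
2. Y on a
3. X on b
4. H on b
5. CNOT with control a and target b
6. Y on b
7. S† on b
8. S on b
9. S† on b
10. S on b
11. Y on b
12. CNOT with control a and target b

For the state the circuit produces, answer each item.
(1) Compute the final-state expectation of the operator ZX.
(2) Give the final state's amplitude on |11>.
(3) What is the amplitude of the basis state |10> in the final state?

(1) The expectation value of ZX is 1. Key observation: steps 5-12 multiply out to the identity, so the circuit reduces to the remaining gates.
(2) The final state's coefficient on |11> equals -sqrt(2)*I/2.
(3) The final state's coefficient on |10> equals sqrt(2)*I/2.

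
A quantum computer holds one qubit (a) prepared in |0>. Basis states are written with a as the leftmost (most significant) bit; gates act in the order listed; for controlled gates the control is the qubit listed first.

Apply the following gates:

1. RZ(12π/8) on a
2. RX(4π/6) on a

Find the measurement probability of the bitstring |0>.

A full measurement returns |0> with probability 1/4.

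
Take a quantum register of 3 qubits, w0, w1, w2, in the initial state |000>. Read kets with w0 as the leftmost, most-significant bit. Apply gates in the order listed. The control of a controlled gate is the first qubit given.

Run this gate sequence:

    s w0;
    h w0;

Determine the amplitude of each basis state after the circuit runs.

The final amplitudes are sqrt(2)/2 on |000>, sqrt(2)/2 on |100>, and 0 on every other basis state.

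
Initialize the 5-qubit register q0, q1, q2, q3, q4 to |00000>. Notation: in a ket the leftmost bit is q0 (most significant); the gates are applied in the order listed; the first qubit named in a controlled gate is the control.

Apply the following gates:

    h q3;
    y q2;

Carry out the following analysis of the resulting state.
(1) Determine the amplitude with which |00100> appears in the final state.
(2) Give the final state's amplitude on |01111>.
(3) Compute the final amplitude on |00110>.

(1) The final state's coefficient on |00100> equals sqrt(2)*I/2.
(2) The amplitude on |01111> is 0.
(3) |00110> carries amplitude sqrt(2)*I/2 in the final state.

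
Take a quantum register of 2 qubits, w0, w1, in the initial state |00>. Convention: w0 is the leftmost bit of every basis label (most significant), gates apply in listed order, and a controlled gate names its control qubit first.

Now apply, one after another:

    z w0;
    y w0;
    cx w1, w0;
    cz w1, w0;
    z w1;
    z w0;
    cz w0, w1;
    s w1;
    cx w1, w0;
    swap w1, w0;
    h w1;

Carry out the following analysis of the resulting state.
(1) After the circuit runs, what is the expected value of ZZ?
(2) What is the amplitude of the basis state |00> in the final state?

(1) In the final state, ZZ has expectation 0.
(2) The final state's coefficient on |00> equals -sqrt(2)*I/2.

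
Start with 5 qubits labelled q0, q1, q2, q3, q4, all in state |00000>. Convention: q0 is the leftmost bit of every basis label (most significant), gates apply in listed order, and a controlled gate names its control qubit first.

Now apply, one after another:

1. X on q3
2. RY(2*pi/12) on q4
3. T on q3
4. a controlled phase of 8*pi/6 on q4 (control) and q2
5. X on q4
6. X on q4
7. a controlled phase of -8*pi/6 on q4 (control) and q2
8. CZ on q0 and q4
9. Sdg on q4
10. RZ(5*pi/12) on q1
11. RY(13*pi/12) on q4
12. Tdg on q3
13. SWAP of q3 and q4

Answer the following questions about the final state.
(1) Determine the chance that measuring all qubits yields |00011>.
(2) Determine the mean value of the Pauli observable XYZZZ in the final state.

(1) Outcome |00011> occurs with probability sqrt(6)/16 + 3*sqrt(2)/16 + 1/2. Key observation: gates 4-7 undo each other exactly, leaving only the rest of the circuit to track.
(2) In the final state, XYZZZ has expectation 0.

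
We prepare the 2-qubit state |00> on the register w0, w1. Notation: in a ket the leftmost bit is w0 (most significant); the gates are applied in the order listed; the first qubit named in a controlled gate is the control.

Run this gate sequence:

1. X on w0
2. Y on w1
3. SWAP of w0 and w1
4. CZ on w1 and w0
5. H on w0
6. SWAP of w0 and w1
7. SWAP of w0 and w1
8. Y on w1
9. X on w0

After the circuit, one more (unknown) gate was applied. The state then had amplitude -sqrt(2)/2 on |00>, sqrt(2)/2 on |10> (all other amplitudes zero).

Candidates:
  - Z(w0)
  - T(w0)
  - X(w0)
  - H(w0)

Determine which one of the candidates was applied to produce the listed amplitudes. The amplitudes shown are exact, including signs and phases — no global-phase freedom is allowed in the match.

It was X(w0) that produced the state shown.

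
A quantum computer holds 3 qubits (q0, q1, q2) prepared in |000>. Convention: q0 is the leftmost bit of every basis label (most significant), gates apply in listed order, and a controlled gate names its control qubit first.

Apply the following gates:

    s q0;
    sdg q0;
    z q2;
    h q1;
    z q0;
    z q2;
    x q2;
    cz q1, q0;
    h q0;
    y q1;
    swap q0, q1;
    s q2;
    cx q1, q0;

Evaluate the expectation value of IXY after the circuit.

The expectation value of IXY is 0.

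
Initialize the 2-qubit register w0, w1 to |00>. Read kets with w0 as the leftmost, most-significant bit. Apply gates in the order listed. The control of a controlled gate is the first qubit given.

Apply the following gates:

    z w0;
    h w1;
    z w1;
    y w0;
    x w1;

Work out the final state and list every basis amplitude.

The final amplitudes are 0 on |00>, 0 on |01>, -sqrt(2)*I/2 on |10>, sqrt(2)*I/2 on |11>.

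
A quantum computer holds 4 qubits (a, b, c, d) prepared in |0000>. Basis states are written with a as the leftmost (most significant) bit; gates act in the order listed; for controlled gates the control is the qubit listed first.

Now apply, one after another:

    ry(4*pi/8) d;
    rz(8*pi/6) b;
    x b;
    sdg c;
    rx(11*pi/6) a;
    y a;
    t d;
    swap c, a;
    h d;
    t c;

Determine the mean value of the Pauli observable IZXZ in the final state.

The expectation value of IZXZ is 1/4.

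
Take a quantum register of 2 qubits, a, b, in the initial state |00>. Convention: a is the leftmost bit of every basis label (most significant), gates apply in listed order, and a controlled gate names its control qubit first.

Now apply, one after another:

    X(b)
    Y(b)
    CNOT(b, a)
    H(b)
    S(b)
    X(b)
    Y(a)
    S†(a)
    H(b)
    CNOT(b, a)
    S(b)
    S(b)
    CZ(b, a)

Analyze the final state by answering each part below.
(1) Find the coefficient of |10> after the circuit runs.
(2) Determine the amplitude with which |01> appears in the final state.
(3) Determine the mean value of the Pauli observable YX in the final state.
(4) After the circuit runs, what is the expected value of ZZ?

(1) |10> carries amplitude 1/2 - I/2 in the final state.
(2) |01> carries amplitude -1/2 - I/2 in the final state.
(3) The observable YX averages to 1.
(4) The expectation value of ZZ is -1.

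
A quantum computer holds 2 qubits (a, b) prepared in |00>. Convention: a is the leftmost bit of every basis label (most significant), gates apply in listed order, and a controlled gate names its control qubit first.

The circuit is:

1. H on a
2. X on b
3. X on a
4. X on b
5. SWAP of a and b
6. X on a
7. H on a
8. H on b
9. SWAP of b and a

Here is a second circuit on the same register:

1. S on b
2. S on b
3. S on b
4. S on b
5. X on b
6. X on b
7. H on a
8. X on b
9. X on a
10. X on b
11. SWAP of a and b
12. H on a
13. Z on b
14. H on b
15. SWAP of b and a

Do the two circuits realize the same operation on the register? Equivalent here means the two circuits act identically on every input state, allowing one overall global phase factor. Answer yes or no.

No: there is an input state on which the two circuits produce genuinely different outputs (not merely differing by a phase).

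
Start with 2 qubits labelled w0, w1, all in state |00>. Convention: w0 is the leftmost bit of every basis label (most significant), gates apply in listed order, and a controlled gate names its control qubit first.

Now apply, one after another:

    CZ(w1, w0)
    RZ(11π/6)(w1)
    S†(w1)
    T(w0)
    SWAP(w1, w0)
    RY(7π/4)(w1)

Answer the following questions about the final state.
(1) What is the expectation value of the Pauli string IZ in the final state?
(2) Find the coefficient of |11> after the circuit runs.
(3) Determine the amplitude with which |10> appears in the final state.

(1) In the final state, IZ has expectation sqrt(2)/2.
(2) The amplitude on |11> is 0.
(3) |10> carries amplitude 0 in the final state.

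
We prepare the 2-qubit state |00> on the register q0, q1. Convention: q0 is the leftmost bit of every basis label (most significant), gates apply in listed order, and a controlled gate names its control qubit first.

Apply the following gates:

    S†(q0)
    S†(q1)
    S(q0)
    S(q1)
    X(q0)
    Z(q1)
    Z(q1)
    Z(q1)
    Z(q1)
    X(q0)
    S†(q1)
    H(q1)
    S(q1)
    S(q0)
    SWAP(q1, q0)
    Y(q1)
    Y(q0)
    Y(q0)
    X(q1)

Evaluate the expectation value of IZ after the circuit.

In the final state, IZ has expectation 1. Key observation: gates 4-11 undo each other exactly, leaving only the rest of the circuit to track.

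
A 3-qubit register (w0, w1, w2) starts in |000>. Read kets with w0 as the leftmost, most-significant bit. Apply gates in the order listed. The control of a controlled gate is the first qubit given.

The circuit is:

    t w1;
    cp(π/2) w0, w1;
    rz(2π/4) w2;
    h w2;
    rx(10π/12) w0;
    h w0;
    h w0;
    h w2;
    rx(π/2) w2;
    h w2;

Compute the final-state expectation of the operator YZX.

The observable YZX averages to 0.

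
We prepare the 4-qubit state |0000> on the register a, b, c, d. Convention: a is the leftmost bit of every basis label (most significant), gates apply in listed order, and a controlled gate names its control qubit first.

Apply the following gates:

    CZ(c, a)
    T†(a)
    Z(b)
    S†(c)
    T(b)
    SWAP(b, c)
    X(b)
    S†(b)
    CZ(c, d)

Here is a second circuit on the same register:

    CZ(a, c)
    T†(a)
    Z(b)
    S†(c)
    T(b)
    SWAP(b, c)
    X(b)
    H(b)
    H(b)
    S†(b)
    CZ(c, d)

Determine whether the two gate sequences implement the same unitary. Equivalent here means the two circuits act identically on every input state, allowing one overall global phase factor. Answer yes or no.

Yes — the two circuits implement the same unitary up to a global phase.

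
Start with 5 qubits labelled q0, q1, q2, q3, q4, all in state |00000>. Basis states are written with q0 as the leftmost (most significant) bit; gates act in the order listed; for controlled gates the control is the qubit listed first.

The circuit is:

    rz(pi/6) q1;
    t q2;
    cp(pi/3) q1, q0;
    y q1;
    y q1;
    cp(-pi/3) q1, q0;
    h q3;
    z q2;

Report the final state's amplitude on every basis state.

After the circuit, the state carries amplitude -sqrt(2)*exp(11*I*pi/12)/2 on |00000>, -sqrt(2)*exp(11*I*pi/12)/2 on |00010>, and 0 on every other basis state. Key observation: the block from step 3 through step 6 cancels to the identity and can be dropped.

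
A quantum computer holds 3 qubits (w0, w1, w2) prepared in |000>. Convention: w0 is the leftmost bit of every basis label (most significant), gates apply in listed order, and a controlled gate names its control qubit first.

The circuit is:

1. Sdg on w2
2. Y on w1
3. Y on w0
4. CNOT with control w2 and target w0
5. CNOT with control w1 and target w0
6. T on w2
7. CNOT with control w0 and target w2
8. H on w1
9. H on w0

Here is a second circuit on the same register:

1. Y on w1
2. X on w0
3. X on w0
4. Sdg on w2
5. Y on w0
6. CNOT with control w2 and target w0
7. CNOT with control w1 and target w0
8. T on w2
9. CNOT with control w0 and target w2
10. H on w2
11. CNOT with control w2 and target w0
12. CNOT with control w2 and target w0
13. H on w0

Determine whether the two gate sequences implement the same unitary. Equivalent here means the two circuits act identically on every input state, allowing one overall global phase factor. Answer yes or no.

No — the two circuits implement different unitaries, even allowing a global phase.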